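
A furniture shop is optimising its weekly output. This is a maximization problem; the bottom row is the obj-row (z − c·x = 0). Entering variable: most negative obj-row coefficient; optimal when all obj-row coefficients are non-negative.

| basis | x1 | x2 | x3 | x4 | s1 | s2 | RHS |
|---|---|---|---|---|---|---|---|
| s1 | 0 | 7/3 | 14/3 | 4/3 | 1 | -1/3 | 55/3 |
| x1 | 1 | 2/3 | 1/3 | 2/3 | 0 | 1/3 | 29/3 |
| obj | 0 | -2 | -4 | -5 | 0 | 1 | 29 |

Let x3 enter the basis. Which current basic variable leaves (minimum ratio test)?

s1

Column x3 entries and ratios — s1: (55/3)/(14/3) = 55/14; x1: (29/3)/(1/3) = 29.
Smallest ratio is 55/14 in the row of s1, so s1 leaves.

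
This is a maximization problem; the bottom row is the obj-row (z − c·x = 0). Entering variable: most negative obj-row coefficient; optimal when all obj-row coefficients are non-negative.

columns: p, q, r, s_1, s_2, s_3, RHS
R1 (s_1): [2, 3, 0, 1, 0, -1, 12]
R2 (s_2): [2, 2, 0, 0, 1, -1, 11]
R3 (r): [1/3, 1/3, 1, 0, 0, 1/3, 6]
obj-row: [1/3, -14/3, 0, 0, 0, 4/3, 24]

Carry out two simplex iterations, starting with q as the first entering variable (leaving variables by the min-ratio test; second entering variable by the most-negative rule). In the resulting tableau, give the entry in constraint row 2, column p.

Ratio test on column q — row 1: 12/3 = 4; row 2: 11/2 = 11/2; row 3: 6/(1/3) = 18. Minimum is 4 at row 1 (s_1 leaves); pivot element 3.
Divide row 1 by 3; eliminate column q from the other rows.
Second iteration: most negative obj-row entry is -2/9 in column s_3, so s_3 enters.
Ratio test on column s_3 — row 1: entry -1/3 ≤ 0; row 2: entry -1/3 ≤ 0; row 3: (14/3)/(4/9) = 21/2. Minimum is 21/2 at row 3 (r leaves); pivot element 4/9.
Divide row 3 by 4/9; eliminate column s_3 from the other rows.
After both pivots, the entry at constraint row 2, column p is 3/4.

3/4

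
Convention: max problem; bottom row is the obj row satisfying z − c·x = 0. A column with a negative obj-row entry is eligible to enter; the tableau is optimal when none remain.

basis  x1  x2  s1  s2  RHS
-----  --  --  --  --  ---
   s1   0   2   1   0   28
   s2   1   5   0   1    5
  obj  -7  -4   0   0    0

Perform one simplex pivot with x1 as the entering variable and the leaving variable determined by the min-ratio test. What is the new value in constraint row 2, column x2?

5

Ratio test on column x1 — row 1: entry 0 ≤ 0; row 2: 5/1 = 5. Minimum is 5 at row 2 (s2 leaves); pivot element 1.
Divide row 2 by 1; eliminate column x1 from the other rows.
In the new row 2, the x2 entry is the old entry divided by the pivot: 5/1 = 5.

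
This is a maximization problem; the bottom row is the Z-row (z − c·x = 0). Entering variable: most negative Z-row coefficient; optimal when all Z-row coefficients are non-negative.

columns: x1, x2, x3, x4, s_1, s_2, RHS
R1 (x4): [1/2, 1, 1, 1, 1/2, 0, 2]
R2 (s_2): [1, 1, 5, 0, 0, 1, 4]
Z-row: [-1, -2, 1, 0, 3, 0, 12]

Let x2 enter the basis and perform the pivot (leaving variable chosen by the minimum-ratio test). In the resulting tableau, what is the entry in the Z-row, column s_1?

4

Ratio test on column x2 — row 1: 2/1 = 2; row 2: 4/1 = 4. Minimum is 2 at row 1 (x4 leaves); pivot element 1.
Divide row 1 by 1; eliminate column x2 from the other rows.
Z-row update in column s_1: 3 − (-2)·(1/2) = 4.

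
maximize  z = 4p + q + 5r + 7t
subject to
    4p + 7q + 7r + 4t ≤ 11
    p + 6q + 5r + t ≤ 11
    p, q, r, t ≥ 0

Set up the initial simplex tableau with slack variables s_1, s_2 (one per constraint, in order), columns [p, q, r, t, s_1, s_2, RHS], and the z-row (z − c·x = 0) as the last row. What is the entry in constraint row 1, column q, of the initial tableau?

Constraint 1 has coefficient 7 on q.

7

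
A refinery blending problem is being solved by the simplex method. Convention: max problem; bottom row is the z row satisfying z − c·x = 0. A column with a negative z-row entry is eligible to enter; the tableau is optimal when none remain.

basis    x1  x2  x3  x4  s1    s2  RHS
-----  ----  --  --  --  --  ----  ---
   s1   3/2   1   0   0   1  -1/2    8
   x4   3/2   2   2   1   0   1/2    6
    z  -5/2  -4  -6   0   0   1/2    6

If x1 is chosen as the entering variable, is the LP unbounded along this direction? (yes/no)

Column x1 has positive entries in row(s) 1, 2, so the ratio test bounds it — not unbounded.

no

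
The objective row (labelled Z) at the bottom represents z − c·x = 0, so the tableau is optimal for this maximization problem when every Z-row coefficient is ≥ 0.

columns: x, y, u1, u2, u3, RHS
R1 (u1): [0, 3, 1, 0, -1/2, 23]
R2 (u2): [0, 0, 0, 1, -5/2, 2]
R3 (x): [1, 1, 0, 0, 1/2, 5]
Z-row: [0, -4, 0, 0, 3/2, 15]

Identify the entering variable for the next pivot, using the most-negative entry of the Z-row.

y

Negative Z-row entries: y: -4.
The most negative is -4 in column y, so y enters.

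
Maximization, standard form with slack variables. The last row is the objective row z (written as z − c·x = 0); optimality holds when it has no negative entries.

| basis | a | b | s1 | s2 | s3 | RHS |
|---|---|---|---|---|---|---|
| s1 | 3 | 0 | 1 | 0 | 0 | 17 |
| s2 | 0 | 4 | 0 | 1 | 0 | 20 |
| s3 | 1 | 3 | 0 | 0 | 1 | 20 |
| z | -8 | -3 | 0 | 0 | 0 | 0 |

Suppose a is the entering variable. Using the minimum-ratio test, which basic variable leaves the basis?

s1

Column a entries and ratios — s1: 17/3 = 17/3; s2: 0 ≤ 0, skip; s3: 20/1 = 20.
Smallest ratio is 17/3 in the row of s1, so s1 leaves.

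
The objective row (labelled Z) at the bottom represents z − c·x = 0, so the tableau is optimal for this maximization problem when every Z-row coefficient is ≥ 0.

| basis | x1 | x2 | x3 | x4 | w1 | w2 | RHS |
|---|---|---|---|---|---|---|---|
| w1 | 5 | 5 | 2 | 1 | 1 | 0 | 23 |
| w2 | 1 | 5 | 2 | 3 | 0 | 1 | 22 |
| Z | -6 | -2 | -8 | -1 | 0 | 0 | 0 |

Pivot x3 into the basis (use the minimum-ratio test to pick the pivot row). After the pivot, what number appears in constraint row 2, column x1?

1/2

Ratio test on column x3 — row 1: 23/2 = 23/2; row 2: 22/2 = 11. Minimum is 11 at row 2 (w2 leaves); pivot element 2.
Divide row 2 by 2; eliminate column x3 from the other rows.
In the new row 2, the x1 entry is the old entry divided by the pivot: 1/2 = 1/2.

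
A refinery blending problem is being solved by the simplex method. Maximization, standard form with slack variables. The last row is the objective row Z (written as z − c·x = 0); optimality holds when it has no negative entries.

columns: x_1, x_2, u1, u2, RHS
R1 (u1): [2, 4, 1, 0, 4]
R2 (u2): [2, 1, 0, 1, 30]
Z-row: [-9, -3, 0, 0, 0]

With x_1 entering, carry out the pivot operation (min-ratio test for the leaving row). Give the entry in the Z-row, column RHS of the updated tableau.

18

Ratio test on column x_1 — row 1: 4/2 = 2; row 2: 30/2 = 15. Minimum is 2 at row 1 (u1 leaves); pivot element 2.
Divide row 1 by 2; eliminate column x_1 from the other rows.
Z-row update in column RHS: 0 − (-9)·2 = 18.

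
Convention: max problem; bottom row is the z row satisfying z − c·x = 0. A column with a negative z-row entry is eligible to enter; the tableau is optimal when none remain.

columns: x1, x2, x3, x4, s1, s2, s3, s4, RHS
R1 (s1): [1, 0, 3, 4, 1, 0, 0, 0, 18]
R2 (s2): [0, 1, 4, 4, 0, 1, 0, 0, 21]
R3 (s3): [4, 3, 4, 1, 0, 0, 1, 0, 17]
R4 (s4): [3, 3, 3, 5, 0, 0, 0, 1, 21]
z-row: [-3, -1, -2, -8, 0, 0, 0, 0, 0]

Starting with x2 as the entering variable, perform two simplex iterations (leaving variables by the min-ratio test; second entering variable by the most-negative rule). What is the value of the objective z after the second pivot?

40/3

Ratio test on column x2 — row 1: entry 0 ≤ 0; row 2: 21/1 = 21; row 3: 17/3 = 17/3; row 4: 21/3 = 7. Minimum is 17/3 at row 3 (s3 leaves); pivot element 3.
Pivot on row 3; the z-row RHS becomes 0 − (-1)·(17/3) = 17/3.
Next entering variable (most negative z-row entry -23/3): x4.
Ratio test on column x4 — row 1: 18/4 = 9/2; row 2: (46/3)/(11/3) = 46/11; row 3: (17/3)/(1/3) = 17; row 4: 4/4 = 1. Minimum is 1 at row 4 (s4 leaves); pivot element 4.
After the second pivot the z-row RHS is 17/3 − (-23/3)·1 = 40/3.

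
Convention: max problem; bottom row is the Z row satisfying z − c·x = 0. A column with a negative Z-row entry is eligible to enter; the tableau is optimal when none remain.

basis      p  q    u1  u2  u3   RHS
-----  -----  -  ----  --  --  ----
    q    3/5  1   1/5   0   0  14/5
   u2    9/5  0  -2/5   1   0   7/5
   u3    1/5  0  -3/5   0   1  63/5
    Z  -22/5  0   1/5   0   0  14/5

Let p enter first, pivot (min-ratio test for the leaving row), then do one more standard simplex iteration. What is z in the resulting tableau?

35/3

Ratio test on column p — row 1: (14/5)/(3/5) = 14/3; row 2: (7/5)/(9/5) = 7/9; row 3: (63/5)/(1/5) = 63. Minimum is 7/9 at row 2 (u2 leaves); pivot element 9/5.
Pivot on row 2; the Z-row RHS becomes 14/5 − (-22/5)·(7/9) = 56/9.
Next entering variable (most negative Z-row entry -7/9): u1.
Ratio test on column u1 — row 1: (7/3)/(1/3) = 7; row 2: entry -2/9 ≤ 0; row 3: entry -5/9 ≤ 0. Minimum is 7 at row 1 (q leaves); pivot element 1/3.
After the second pivot the Z-row RHS is 56/9 − (-7/9)·7 = 35/3.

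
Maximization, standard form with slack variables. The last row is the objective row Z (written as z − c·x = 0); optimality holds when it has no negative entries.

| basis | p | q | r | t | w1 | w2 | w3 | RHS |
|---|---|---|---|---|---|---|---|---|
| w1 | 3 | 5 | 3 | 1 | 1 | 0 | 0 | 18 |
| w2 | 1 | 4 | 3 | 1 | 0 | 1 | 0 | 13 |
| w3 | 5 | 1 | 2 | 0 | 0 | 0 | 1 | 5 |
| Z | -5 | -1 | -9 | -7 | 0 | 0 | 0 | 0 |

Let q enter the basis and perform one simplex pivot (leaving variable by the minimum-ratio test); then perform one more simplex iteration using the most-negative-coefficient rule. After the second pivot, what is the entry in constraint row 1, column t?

Ratio test on column q — row 1: 18/5 = 18/5; row 2: 13/4 = 13/4; row 3: 5/1 = 5. Minimum is 13/4 at row 2 (w2 leaves); pivot element 4.
Divide row 2 by 4; eliminate column q from the other rows.
Second iteration: most negative Z-row entry is -33/4 in column r, so r enters.
Ratio test on column r — row 1: entry -3/4 ≤ 0; row 2: (13/4)/(3/4) = 13/3; row 3: (7/4)/(5/4) = 7/5. Minimum is 7/5 at row 3 (w3 leaves); pivot element 5/4.
Divide row 3 by 5/4; eliminate column r from the other rows.
After both pivots, the entry at constraint row 1, column t is -2/5.

-2/5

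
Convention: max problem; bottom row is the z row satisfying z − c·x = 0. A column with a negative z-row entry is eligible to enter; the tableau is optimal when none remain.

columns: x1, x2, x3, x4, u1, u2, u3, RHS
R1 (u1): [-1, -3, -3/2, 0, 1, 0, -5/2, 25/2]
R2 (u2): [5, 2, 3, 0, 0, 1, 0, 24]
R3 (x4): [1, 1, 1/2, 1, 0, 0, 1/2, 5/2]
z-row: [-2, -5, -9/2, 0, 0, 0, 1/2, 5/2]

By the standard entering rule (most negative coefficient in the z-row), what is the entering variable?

x2

Negative z-row entries: x1: -2, x2: -5, x3: -9/2.
The most negative is -5 in column x2, so x2 enters.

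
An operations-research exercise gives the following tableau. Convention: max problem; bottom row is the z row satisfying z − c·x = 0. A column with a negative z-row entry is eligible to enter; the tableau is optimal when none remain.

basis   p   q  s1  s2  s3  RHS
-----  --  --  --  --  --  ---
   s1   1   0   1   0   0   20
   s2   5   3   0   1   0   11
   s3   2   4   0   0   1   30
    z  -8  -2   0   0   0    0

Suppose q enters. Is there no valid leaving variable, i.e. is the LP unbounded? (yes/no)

no

Column q has positive entries in row(s) 2, 3, so the ratio test bounds it — not unbounded.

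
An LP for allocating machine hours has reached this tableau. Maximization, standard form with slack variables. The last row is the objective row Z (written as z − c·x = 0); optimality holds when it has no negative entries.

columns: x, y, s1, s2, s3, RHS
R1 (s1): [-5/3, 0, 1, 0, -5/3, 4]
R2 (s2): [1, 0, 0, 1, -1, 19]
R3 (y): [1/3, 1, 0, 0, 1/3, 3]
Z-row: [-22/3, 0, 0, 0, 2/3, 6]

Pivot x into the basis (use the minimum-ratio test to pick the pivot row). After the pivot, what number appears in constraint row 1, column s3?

Ratio test on column x — row 1: entry -5/3 ≤ 0; row 2: 19/1 = 19; row 3: 3/(1/3) = 9. Minimum is 9 at row 3 (y leaves); pivot element 1/3.
Divide row 3 by 1/3; eliminate column x from the other rows.
Row 1 update in column s3: -5/3 − (-5/3)·1 = 0.

0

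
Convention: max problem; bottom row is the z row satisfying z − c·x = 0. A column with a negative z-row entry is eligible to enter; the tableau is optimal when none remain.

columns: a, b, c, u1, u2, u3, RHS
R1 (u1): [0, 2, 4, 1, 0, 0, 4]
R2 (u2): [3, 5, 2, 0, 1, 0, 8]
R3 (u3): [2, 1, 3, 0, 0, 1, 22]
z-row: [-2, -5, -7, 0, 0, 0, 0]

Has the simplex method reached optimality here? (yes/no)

The z-row has a negative entry -7 in column c, so it is not optimal.

no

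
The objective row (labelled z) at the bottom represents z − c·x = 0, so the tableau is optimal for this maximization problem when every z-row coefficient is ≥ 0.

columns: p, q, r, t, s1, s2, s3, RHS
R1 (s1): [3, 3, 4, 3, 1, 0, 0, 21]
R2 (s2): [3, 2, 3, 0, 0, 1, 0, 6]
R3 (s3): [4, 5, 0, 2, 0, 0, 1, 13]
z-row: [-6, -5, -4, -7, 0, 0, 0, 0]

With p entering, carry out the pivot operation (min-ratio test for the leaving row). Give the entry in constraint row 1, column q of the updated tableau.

1

Ratio test on column p — row 1: 21/3 = 7; row 2: 6/3 = 2; row 3: 13/4 = 13/4. Minimum is 2 at row 2 (s2 leaves); pivot element 3.
Divide row 2 by 3; eliminate column p from the other rows.
Row 1 update in column q: 3 − 3·(2/3) = 1.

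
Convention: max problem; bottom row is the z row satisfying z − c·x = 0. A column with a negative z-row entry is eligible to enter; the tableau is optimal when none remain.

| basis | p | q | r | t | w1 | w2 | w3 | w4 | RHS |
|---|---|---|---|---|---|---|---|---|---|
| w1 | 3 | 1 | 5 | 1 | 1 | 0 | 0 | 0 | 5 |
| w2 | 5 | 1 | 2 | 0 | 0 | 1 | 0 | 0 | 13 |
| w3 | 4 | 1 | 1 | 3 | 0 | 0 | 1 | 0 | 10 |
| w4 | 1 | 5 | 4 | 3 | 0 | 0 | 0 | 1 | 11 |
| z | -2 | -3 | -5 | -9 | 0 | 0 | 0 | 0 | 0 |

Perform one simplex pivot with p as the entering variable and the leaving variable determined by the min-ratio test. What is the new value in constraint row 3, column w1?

-4/3

Ratio test on column p — row 1: 5/3 = 5/3; row 2: 13/5 = 13/5; row 3: 10/4 = 5/2; row 4: 11/1 = 11. Minimum is 5/3 at row 1 (w1 leaves); pivot element 3.
Divide row 1 by 3; eliminate column p from the other rows.
Row 3 update in column w1: 0 − 4·(1/3) = -4/3.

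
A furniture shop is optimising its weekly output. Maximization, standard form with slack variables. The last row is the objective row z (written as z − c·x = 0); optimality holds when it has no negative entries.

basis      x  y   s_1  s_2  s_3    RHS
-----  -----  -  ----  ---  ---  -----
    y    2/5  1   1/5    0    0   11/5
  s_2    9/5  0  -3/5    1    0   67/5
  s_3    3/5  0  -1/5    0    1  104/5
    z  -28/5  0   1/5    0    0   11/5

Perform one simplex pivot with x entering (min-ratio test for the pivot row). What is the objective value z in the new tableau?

33

Ratio test on column x — row 1: (11/5)/(2/5) = 11/2; row 2: (67/5)/(9/5) = 67/9; row 3: (104/5)/(3/5) = 104/3. Minimum is 11/2 at row 1 (y leaves); pivot element 2/5.
Pivot on row 1; the z-row RHS becomes 11/5 − (-28/5)·(11/2) = 33.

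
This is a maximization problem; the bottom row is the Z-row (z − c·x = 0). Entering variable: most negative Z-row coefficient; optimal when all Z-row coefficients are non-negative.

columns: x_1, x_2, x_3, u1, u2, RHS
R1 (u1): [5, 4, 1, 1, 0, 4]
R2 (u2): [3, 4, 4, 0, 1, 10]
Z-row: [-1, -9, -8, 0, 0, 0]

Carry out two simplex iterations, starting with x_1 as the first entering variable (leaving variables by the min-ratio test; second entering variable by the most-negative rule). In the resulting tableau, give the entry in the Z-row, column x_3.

Ratio test on column x_1 — row 1: 4/5 = 4/5; row 2: 10/3 = 10/3. Minimum is 4/5 at row 1 (u1 leaves); pivot element 5.
Divide row 1 by 5; eliminate column x_1 from the other rows.
Second iteration: most negative Z-row entry is -41/5 in column x_2, so x_2 enters.
Ratio test on column x_2 — row 1: (4/5)/(4/5) = 1; row 2: (38/5)/(8/5) = 19/4. Minimum is 1 at row 1 (x_1 leaves); pivot element 4/5.
Divide row 1 by 4/5; eliminate column x_2 from the other rows.
After both pivots, the entry at the Z-row, column x_3 is -23/4.

-23/4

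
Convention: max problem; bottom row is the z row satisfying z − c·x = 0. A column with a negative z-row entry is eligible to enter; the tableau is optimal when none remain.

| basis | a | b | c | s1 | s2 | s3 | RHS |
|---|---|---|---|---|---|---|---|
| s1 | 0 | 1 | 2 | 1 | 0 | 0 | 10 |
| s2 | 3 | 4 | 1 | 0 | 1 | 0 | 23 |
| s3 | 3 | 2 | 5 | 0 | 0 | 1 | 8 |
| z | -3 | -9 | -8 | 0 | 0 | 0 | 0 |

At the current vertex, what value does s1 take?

s1 is basic (row 1); its value is the RHS of that row, 10.

10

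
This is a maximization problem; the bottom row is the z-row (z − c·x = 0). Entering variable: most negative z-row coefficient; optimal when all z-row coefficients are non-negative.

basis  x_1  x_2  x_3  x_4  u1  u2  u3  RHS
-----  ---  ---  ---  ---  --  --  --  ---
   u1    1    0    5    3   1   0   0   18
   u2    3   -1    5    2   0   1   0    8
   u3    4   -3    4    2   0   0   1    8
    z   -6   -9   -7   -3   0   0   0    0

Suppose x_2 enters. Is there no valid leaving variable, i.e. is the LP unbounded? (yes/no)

yes

Every constraint-row entry in column x_2 is ≤ 0, so increasing x_2 is unbounded.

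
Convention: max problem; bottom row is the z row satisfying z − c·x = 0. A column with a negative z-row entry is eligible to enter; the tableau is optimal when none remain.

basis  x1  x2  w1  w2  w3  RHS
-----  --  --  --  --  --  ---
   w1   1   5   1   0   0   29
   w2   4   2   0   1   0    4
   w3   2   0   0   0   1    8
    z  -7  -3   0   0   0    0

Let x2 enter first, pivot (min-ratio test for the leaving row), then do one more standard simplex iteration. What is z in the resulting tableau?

7

Ratio test on column x2 — row 1: 29/5 = 29/5; row 2: 4/2 = 2; row 3: entry 0 ≤ 0. Minimum is 2 at row 2 (w2 leaves); pivot element 2.
Pivot on row 2; the z-row RHS becomes 0 − (-3)·2 = 6.
Next entering variable (most negative z-row entry -1): x1.
Ratio test on column x1 — row 1: entry -9 ≤ 0; row 2: 2/2 = 1; row 3: 8/2 = 4. Minimum is 1 at row 2 (x2 leaves); pivot element 2.
After the second pivot the z-row RHS is 6 − (-1)·1 = 7.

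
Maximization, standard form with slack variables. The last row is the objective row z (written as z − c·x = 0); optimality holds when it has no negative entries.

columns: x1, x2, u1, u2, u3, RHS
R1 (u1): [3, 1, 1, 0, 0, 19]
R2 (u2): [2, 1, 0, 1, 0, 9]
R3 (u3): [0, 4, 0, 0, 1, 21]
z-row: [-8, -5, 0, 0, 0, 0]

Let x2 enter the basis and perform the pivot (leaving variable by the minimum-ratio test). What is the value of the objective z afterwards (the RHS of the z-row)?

105/4

Ratio test on column x2 — row 1: 19/1 = 19; row 2: 9/1 = 9; row 3: 21/4 = 21/4. Minimum is 21/4 at row 3 (u3 leaves); pivot element 4.
Pivot on row 3; the z-row RHS becomes 0 − (-5)·(21/4) = 105/4.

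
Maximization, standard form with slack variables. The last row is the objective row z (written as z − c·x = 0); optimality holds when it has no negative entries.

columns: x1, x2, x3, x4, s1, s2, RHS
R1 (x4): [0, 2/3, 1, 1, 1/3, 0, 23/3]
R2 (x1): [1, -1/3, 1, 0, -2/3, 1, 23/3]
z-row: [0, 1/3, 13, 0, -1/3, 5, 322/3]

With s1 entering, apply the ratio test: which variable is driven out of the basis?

Column s1 entries and ratios — x4: (23/3)/(1/3) = 23; x1: -2/3 ≤ 0, skip.
Smallest ratio is 23 in the row of x4, so x4 leaves.

x4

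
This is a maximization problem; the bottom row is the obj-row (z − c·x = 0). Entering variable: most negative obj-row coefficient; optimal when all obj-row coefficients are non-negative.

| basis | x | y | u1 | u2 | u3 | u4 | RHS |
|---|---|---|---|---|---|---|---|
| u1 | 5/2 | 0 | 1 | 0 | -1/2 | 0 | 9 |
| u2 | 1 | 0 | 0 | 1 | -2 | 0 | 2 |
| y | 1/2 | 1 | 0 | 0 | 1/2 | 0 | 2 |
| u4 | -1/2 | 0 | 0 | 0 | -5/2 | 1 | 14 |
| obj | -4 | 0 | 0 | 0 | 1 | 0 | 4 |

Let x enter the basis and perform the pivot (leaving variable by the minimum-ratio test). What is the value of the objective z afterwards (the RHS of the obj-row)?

Ratio test on column x — row 1: 9/(5/2) = 18/5; row 2: 2/1 = 2; row 3: 2/(1/2) = 4; row 4: entry -1/2 ≤ 0. Minimum is 2 at row 2 (u2 leaves); pivot element 1.
Pivot on row 2; the obj-row RHS becomes 4 − (-4)·2 = 12.

12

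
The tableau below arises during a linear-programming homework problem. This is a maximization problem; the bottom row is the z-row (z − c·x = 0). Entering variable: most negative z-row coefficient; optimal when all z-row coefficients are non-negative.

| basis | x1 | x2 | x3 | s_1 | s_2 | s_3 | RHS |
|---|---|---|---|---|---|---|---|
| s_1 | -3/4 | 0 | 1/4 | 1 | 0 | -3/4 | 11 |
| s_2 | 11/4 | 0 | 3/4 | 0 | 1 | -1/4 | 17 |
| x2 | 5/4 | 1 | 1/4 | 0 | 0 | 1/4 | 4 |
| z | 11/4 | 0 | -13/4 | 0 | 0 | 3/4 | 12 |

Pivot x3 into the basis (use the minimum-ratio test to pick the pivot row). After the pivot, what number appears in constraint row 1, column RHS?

Ratio test on column x3 — row 1: 11/(1/4) = 44; row 2: 17/(3/4) = 68/3; row 3: 4/(1/4) = 16. Minimum is 16 at row 3 (x2 leaves); pivot element 1/4.
Divide row 3 by 1/4; eliminate column x3 from the other rows.
Row 1 update in column RHS: 11 − (1/4)·16 = 7.

7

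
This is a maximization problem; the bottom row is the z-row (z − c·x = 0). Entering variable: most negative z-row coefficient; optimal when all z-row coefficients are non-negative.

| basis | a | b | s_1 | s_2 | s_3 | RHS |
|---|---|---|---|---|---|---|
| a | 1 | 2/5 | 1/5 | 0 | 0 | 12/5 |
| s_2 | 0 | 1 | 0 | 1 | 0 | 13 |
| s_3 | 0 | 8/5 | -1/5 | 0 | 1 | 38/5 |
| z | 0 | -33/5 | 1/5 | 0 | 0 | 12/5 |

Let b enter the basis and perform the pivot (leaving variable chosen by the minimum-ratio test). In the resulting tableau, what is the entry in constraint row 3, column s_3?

Ratio test on column b — row 1: (12/5)/(2/5) = 6; row 2: 13/1 = 13; row 3: (38/5)/(8/5) = 19/4. Minimum is 19/4 at row 3 (s_3 leaves); pivot element 8/5.
Divide row 3 by 8/5; eliminate column b from the other rows.
In the new row 3, the s_3 entry is the old entry divided by the pivot: 1/(8/5) = 5/8.

5/8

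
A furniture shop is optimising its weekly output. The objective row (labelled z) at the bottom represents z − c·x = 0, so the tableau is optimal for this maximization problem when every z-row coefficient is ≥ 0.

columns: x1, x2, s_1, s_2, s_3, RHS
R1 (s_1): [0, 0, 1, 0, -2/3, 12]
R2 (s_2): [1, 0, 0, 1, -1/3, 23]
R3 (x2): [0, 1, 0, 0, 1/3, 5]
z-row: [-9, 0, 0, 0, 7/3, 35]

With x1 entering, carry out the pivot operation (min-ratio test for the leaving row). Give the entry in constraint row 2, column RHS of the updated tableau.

Ratio test on column x1 — row 1: entry 0 ≤ 0; row 2: 23/1 = 23; row 3: entry 0 ≤ 0. Minimum is 23 at row 2 (s_2 leaves); pivot element 1.
Divide row 2 by 1; eliminate column x1 from the other rows.
In the new row 2, the RHS entry is the old entry divided by the pivot: 23/1 = 23.

23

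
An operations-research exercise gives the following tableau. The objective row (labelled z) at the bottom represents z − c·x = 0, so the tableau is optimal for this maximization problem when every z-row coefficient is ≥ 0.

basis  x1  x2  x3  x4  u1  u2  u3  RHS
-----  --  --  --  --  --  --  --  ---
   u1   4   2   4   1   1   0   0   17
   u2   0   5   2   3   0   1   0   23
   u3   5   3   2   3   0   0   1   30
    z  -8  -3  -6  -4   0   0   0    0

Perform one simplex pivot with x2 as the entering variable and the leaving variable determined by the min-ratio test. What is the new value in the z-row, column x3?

Ratio test on column x2 — row 1: 17/2 = 17/2; row 2: 23/5 = 23/5; row 3: 30/3 = 10. Minimum is 23/5 at row 2 (u2 leaves); pivot element 5.
Divide row 2 by 5; eliminate column x2 from the other rows.
z-row update in column x3: -6 − (-3)·(2/5) = -24/5.

-24/5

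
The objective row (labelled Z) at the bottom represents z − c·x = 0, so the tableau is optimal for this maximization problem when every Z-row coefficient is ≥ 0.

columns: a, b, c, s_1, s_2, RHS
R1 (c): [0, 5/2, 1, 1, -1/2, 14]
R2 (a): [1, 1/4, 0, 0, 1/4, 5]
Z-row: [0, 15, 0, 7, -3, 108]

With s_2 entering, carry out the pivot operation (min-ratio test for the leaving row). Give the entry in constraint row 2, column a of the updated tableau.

4

Ratio test on column s_2 — row 1: entry -1/2 ≤ 0; row 2: 5/(1/4) = 20. Minimum is 20 at row 2 (a leaves); pivot element 1/4.
Divide row 2 by 1/4; eliminate column s_2 from the other rows.
In the new row 2, the a entry is the old entry divided by the pivot: 1/(1/4) = 4.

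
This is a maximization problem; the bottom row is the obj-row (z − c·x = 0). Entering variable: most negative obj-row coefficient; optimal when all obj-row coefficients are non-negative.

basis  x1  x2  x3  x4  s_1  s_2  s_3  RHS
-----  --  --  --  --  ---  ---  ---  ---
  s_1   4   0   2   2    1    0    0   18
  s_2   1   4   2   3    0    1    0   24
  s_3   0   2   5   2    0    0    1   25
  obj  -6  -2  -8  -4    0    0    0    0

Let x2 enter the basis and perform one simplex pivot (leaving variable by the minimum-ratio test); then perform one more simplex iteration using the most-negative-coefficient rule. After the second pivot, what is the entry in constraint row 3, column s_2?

-1/8

Ratio test on column x2 — row 1: entry 0 ≤ 0; row 2: 24/4 = 6; row 3: 25/2 = 25/2. Minimum is 6 at row 2 (s_2 leaves); pivot element 4.
Divide row 2 by 4; eliminate column x2 from the other rows.
Second iteration: most negative obj-row entry is -7 in column x3, so x3 enters.
Ratio test on column x3 — row 1: 18/2 = 9; row 2: 6/(1/2) = 12; row 3: 13/4 = 13/4. Minimum is 13/4 at row 3 (s_3 leaves); pivot element 4.
Divide row 3 by 4; eliminate column x3 from the other rows.
After both pivots, the entry at constraint row 3, column s_2 is -1/8.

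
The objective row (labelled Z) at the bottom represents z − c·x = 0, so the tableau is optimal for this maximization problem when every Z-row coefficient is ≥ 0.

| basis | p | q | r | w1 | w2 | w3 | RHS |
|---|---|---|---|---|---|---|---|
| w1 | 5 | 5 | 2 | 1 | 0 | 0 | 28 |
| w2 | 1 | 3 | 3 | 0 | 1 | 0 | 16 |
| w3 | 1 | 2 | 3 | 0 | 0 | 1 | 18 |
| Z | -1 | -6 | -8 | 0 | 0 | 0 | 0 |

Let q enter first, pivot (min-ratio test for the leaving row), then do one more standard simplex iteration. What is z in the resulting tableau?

128/3

Ratio test on column q — row 1: 28/5 = 28/5; row 2: 16/3 = 16/3; row 3: 18/2 = 9. Minimum is 16/3 at row 2 (w2 leaves); pivot element 3.
Pivot on row 2; the Z-row RHS becomes 0 − (-6)·(16/3) = 32.
Next entering variable (most negative Z-row entry -2): r.
Ratio test on column r — row 1: entry -3 ≤ 0; row 2: (16/3)/1 = 16/3; row 3: (22/3)/1 = 22/3. Minimum is 16/3 at row 2 (q leaves); pivot element 1.
After the second pivot the Z-row RHS is 32 − (-2)·(16/3) = 128/3.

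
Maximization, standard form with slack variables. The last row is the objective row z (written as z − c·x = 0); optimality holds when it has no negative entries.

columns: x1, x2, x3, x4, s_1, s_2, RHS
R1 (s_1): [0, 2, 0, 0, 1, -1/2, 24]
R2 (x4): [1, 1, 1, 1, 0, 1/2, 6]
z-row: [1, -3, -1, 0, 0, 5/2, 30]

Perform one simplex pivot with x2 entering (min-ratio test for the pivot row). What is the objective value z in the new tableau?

48

Ratio test on column x2 — row 1: 24/2 = 12; row 2: 6/1 = 6. Minimum is 6 at row 2 (x4 leaves); pivot element 1.
Pivot on row 2; the z-row RHS becomes 30 − (-3)·6 = 48.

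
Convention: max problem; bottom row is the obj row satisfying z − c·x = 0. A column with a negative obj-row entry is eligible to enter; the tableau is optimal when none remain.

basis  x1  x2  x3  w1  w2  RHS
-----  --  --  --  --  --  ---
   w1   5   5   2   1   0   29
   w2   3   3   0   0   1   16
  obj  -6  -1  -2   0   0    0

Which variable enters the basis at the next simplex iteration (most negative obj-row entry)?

Negative obj-row entries: x1: -6, x2: -1, x3: -2.
The most negative is -6 in column x1, so x1 enters.

x1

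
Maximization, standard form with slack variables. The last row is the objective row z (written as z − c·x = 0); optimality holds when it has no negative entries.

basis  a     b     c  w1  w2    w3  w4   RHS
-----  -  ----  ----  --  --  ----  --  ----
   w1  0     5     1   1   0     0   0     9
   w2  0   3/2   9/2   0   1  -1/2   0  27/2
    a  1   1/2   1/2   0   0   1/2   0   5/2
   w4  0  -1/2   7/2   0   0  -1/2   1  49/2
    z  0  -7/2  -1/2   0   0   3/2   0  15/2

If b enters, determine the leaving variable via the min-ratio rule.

w1

Column b entries and ratios — w1: 9/5 = 9/5; w2: (27/2)/(3/2) = 9; a: (5/2)/(1/2) = 5; w4: -1/2 ≤ 0, skip.
Smallest ratio is 9/5 in the row of w1, so w1 leaves.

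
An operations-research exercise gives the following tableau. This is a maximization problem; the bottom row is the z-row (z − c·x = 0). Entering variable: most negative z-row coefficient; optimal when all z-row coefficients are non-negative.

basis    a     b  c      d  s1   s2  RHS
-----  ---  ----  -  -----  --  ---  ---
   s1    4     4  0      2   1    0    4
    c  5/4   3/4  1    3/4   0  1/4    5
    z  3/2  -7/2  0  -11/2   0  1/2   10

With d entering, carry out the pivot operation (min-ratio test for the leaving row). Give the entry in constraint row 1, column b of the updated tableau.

Ratio test on column d — row 1: 4/2 = 2; row 2: 5/(3/4) = 20/3. Minimum is 2 at row 1 (s1 leaves); pivot element 2.
Divide row 1 by 2; eliminate column d from the other rows.
In the new row 1, the b entry is the old entry divided by the pivot: 4/2 = 2.

2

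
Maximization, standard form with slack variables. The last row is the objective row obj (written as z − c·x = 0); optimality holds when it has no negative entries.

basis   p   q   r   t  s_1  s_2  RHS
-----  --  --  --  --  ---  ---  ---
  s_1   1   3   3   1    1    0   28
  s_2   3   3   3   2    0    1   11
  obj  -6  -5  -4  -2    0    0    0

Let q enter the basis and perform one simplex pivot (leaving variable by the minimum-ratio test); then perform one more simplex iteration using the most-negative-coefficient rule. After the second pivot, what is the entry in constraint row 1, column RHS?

73/3

Ratio test on column q — row 1: 28/3 = 28/3; row 2: 11/3 = 11/3. Minimum is 11/3 at row 2 (s_2 leaves); pivot element 3.
Divide row 2 by 3; eliminate column q from the other rows.
Second iteration: most negative obj-row entry is -1 in column p, so p enters.
Ratio test on column p — row 1: entry -2 ≤ 0; row 2: (11/3)/1 = 11/3. Minimum is 11/3 at row 2 (q leaves); pivot element 1.
Divide row 2 by 1; eliminate column p from the other rows.
After both pivots, the entry at constraint row 1, column RHS is 73/3.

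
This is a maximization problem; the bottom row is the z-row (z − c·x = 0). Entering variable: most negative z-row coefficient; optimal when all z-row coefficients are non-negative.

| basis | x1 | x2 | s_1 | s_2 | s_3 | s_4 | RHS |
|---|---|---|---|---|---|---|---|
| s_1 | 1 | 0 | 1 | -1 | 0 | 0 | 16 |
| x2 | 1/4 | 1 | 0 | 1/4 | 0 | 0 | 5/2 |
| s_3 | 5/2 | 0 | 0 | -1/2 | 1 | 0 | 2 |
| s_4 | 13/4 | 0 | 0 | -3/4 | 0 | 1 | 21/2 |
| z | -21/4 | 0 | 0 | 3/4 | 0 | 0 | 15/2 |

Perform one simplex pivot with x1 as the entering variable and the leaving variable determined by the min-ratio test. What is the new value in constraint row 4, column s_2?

-1/10

Ratio test on column x1 — row 1: 16/1 = 16; row 2: (5/2)/(1/4) = 10; row 3: 2/(5/2) = 4/5; row 4: (21/2)/(13/4) = 42/13. Minimum is 4/5 at row 3 (s_3 leaves); pivot element 5/2.
Divide row 3 by 5/2; eliminate column x1 from the other rows.
Row 4 update in column s_2: -3/4 − (13/4)·(-1/5) = -1/10.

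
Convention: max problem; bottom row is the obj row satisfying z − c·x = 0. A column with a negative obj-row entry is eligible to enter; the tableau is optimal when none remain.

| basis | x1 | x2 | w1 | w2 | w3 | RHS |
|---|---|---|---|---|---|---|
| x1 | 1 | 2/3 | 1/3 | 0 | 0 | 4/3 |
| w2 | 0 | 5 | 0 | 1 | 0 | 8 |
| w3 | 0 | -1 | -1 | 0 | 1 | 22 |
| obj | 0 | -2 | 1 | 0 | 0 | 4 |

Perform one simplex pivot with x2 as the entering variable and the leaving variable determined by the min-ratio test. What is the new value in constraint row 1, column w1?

Ratio test on column x2 — row 1: (4/3)/(2/3) = 2; row 2: 8/5 = 8/5; row 3: entry -1 ≤ 0. Minimum is 8/5 at row 2 (w2 leaves); pivot element 5.
Divide row 2 by 5; eliminate column x2 from the other rows.
Row 1 update in column w1: 1/3 − (2/3)·0 = 1/3.

1/3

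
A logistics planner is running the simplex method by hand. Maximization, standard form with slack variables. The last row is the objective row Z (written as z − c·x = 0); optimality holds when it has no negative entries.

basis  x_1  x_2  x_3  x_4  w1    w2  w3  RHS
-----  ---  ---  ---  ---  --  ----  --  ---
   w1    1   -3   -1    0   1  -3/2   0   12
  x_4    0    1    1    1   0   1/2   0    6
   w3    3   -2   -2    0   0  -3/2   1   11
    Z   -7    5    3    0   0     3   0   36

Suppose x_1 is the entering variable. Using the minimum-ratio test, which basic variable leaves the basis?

Column x_1 entries and ratios — w1: 12/1 = 12; x_4: 0 ≤ 0, skip; w3: 11/3 = 11/3.
Smallest ratio is 11/3 in the row of w3, so w3 leaves.

w3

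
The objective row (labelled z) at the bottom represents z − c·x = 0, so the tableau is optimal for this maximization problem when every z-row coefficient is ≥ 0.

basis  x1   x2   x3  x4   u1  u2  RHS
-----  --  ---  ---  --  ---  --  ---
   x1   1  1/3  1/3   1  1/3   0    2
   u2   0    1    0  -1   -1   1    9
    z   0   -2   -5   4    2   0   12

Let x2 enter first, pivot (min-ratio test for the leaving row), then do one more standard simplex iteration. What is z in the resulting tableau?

Ratio test on column x2 — row 1: 2/(1/3) = 6; row 2: 9/1 = 9. Minimum is 6 at row 1 (x1 leaves); pivot element 1/3.
Pivot on row 1; the z-row RHS becomes 12 − (-2)·6 = 24.
Next entering variable (most negative z-row entry -3): x3.
Ratio test on column x3 — row 1: 6/1 = 6; row 2: entry -1 ≤ 0. Minimum is 6 at row 1 (x2 leaves); pivot element 1.
After the second pivot the z-row RHS is 24 − (-3)·6 = 42.

42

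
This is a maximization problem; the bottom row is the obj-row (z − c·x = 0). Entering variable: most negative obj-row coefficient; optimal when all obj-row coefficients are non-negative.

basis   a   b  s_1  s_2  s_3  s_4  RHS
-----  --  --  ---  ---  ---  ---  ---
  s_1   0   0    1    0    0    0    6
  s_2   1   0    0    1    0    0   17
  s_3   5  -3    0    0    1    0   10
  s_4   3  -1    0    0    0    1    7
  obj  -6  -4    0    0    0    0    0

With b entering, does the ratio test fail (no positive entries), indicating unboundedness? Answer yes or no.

yes

Every constraint-row entry in column b is ≤ 0, so increasing b is unbounded.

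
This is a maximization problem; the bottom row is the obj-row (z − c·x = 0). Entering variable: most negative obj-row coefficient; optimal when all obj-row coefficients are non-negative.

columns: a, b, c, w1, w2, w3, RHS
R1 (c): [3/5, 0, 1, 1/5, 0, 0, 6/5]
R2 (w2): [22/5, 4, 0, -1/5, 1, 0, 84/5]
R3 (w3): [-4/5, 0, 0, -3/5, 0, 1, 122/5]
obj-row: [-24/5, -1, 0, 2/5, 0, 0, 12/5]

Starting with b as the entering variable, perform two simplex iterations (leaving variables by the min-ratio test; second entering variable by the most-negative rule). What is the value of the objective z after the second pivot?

14

Ratio test on column b — row 1: entry 0 ≤ 0; row 2: (84/5)/4 = 21/5; row 3: entry 0 ≤ 0. Minimum is 21/5 at row 2 (w2 leaves); pivot element 4.
Pivot on row 2; the obj-row RHS becomes 12/5 − (-1)·(21/5) = 33/5.
Next entering variable (most negative obj-row entry -37/10): a.
Ratio test on column a — row 1: (6/5)/(3/5) = 2; row 2: (21/5)/(11/10) = 42/11; row 3: entry -4/5 ≤ 0. Minimum is 2 at row 1 (c leaves); pivot element 3/5.
After the second pivot the obj-row RHS is 33/5 − (-37/10)·2 = 14.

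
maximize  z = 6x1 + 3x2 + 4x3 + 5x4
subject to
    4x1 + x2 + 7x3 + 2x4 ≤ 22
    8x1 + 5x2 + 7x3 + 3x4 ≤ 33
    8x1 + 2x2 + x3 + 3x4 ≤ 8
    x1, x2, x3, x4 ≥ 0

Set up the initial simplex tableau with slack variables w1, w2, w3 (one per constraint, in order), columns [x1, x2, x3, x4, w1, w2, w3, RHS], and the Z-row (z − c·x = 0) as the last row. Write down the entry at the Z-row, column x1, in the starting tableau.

The Z-row carries the negated objective coefficients: the x1 entry is -6.

-6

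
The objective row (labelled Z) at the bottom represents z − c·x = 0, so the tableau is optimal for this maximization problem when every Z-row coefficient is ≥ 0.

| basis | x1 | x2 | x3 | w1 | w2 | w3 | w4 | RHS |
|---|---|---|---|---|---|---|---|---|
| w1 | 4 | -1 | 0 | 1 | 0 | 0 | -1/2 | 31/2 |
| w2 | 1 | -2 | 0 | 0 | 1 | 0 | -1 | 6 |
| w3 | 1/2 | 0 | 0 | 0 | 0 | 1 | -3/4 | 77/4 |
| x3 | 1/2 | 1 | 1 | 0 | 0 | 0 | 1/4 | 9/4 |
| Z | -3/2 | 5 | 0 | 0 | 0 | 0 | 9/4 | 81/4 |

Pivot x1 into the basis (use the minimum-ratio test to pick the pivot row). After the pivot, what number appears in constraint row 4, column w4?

Ratio test on column x1 — row 1: (31/2)/4 = 31/8; row 2: 6/1 = 6; row 3: (77/4)/(1/2) = 77/2; row 4: (9/4)/(1/2) = 9/2. Minimum is 31/8 at row 1 (w1 leaves); pivot element 4.
Divide row 1 by 4; eliminate column x1 from the other rows.
Row 4 update in column w4: 1/4 − (1/2)·(-1/8) = 5/16.

5/16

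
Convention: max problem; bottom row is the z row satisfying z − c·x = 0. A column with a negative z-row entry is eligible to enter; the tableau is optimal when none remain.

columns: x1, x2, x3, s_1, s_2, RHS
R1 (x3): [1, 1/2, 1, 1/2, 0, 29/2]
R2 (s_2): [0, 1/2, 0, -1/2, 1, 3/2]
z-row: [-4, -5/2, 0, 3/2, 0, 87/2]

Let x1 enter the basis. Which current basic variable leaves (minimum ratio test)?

x3

Column x1 entries and ratios — x3: (29/2)/1 = 29/2; s_2: 0 ≤ 0, skip.
Smallest ratio is 29/2 in the row of x3, so x3 leaves.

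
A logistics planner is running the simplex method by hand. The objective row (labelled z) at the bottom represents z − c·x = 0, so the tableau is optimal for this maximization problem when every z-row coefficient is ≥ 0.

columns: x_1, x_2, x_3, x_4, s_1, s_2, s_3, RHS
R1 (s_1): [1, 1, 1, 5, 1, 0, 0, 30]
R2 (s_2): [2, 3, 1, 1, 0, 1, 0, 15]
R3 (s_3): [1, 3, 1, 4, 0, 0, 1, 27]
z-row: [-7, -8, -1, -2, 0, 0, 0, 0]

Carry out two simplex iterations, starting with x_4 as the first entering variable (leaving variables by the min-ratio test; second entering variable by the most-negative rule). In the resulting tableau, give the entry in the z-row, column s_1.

-26/11

Ratio test on column x_4 — row 1: 30/5 = 6; row 2: 15/1 = 15; row 3: 27/4 = 27/4. Minimum is 6 at row 1 (s_1 leaves); pivot element 5.
Divide row 1 by 5; eliminate column x_4 from the other rows.
Second iteration: most negative z-row entry is -38/5 in column x_2, so x_2 enters.
Ratio test on column x_2 — row 1: 6/(1/5) = 30; row 2: 9/(14/5) = 45/14; row 3: 3/(11/5) = 15/11. Minimum is 15/11 at row 3 (s_3 leaves); pivot element 11/5.
Divide row 3 by 11/5; eliminate column x_2 from the other rows.
After both pivots, the entry at the z-row, column s_1 is -26/11.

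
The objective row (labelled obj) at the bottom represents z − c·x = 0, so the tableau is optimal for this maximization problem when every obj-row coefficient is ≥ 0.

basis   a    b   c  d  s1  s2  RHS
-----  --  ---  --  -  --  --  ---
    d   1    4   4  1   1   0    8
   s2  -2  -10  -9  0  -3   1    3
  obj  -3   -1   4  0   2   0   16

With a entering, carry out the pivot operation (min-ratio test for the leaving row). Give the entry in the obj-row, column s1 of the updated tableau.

5

Ratio test on column a — row 1: 8/1 = 8; row 2: entry -2 ≤ 0. Minimum is 8 at row 1 (d leaves); pivot element 1.
Divide row 1 by 1; eliminate column a from the other rows.
obj-row update in column s1: 2 − (-3)·1 = 5.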